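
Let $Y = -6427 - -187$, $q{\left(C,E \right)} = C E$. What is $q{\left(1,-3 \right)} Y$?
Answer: $18720$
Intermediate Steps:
$Y = -6240$ ($Y = -6427 + 187 = -6240$)
$q{\left(1,-3 \right)} Y = 1 \left(-3\right) \left(-6240\right) = \left(-3\right) \left(-6240\right) = 18720$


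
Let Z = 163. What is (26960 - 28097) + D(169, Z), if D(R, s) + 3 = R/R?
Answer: -1139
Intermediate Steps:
D(R, s) = -2 (D(R, s) = -3 + R/R = -3 + 1 = -2)
(26960 - 28097) + D(169, Z) = (26960 - 28097) - 2 = -1137 - 2 = -1139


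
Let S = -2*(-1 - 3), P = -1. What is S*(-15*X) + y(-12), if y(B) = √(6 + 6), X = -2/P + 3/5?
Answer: -312 + 2*√3 ≈ -308.54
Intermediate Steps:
X = 13/5 (X = -2/(-1) + 3/5 = -2*(-1) + 3*(⅕) = 2 + ⅗ = 13/5 ≈ 2.6000)
y(B) = 2*√3 (y(B) = √12 = 2*√3)
S = 8 (S = -2*(-4) = 8)
S*(-15*X) + y(-12) = 8*(-15*13/5) + 2*√3 = 8*(-39) + 2*√3 = -312 + 2*√3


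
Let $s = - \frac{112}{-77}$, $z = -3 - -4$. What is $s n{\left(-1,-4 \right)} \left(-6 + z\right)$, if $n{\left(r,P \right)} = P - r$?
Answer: $\frac{240}{11} \approx 21.818$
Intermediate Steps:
$z = 1$ ($z = -3 + 4 = 1$)
$s = \frac{16}{11}$ ($s = \left(-112\right) \left(- \frac{1}{77}\right) = \frac{16}{11} \approx 1.4545$)
$s n{\left(-1,-4 \right)} \left(-6 + z\right) = \frac{16 \left(-4 - -1\right) \left(-6 + 1\right)}{11} = \frac{16 \left(-4 + 1\right) \left(-5\right)}{11} = \frac{16 \left(\left(-3\right) \left(-5\right)\right)}{11} = \frac{16}{11} \cdot 15 = \frac{240}{11}$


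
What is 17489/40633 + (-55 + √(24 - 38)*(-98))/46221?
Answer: 806124254/1878097893 - 14*I*√14/6603 ≈ 0.42922 - 0.0079332*I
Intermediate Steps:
17489/40633 + (-55 + √(24 - 38)*(-98))/46221 = 17489*(1/40633) + (-55 + √(-14)*(-98))*(1/46221) = 17489/40633 + (-55 + (I*√14)*(-98))*(1/46221) = 17489/40633 + (-55 - 98*I*√14)*(1/46221) = 17489/40633 + (-55/46221 - 14*I*√14/6603) = 806124254/1878097893 - 14*I*√14/6603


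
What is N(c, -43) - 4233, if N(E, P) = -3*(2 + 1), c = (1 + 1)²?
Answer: -4242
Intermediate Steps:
c = 4 (c = 2² = 4)
N(E, P) = -9 (N(E, P) = -3*3 = -9)
N(c, -43) - 4233 = -9 - 4233 = -4242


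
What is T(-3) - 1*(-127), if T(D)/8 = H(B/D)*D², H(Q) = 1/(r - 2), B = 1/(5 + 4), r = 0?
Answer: 91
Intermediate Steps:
B = ⅑ (B = 1/9 = ⅑ ≈ 0.11111)
H(Q) = -½ (H(Q) = 1/(0 - 2) = 1/(-2) = -½)
T(D) = -4*D² (T(D) = 8*(-D²/2) = -4*D²)
T(-3) - 1*(-127) = -4*(-3)² - 1*(-127) = -4*9 + 127 = -36 + 127 = 91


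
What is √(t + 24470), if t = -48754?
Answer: 2*I*√6071 ≈ 155.83*I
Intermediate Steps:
√(t + 24470) = √(-48754 + 24470) = √(-24284) = 2*I*√6071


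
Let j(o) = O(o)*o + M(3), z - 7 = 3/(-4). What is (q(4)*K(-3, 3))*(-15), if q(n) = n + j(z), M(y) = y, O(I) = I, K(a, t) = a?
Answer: 33165/16 ≈ 2072.8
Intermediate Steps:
z = 25/4 (z = 7 + 3/(-4) = 7 + 3*(-¼) = 7 - ¾ = 25/4 ≈ 6.2500)
j(o) = 3 + o² (j(o) = o*o + 3 = o² + 3 = 3 + o²)
q(n) = 673/16 + n (q(n) = n + (3 + (25/4)²) = n + (3 + 625/16) = n + 673/16 = 673/16 + n)
(q(4)*K(-3, 3))*(-15) = ((673/16 + 4)*(-3))*(-15) = ((737/16)*(-3))*(-15) = -2211/16*(-15) = 33165/16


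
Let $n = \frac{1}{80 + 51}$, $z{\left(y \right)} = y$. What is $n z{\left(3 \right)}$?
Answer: $\frac{3}{131} \approx 0.022901$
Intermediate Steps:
$n = \frac{1}{131} \approx 0.0076336$
$n z{\left(3 \right)} = \frac{1}{131} \cdot 3 = \frac{3}{131}$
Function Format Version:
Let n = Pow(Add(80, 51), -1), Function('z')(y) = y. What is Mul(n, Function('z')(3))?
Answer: Rational(3, 131) ≈ 0.022901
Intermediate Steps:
n = Rational(1, 131) (n = Pow(131, -1) = Rational(1, 131) ≈ 0.0076336)
Mul(n, Function('z')(3)) = Mul(Rational(1, 131), 3) = Rational(3, 131)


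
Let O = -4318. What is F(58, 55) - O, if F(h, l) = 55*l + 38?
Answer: 7381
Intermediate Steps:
F(h, l) = 38 + 55*l
F(58, 55) - O = (38 + 55*55) - 1*(-4318) = (38 + 3025) + 4318 = 3063 + 4318 = 7381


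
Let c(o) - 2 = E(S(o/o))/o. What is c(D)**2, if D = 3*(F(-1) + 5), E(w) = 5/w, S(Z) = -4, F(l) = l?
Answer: 8281/2304 ≈ 3.5942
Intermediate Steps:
D = 12 (D = 3*(-1 + 5) = 3*4 = 12)
c(o) = 2 - 5/(4*o) (c(o) = 2 + (5/(-4))/o = 2 + (5*(-1/4))/o = 2 - 5/(4*o))
c(D)**2 = (2 - 5/4/12)**2 = (2 - 5/4*1/12)**2 = (2 - 5/48)**2 = (91/48)**2 = 8281/2304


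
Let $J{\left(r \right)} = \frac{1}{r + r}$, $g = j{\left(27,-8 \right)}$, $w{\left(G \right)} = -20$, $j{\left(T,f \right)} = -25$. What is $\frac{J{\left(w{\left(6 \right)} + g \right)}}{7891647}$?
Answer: $- \frac{1}{710248230} \approx -1.408 \cdot 10^{-9}$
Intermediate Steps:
$g = -25$
$J{\left(r \right)} = \frac{1}{2 r}$
$\frac{J{\left(w{\left(6 \right)} + g \right)}}{7891647} = \frac{\frac{1}{2} \frac{1}{-20 - 25}}{7891647} = \frac{1}{2 \left(-45\right)} \frac{1}{7891647} = \frac{1}{2} \left(- \frac{1}{45}\right) \frac{1}{7891647} = \left(- \frac{1}{90}\right) \frac{1}{7891647} = - \frac{1}{710248230}$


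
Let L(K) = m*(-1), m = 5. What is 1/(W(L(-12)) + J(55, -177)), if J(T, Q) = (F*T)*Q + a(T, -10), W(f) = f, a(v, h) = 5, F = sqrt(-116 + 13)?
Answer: I*sqrt(103)/1002705 ≈ 1.0122e-5*I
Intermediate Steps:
F = I*sqrt(103) (F = sqrt(-103) = I*sqrt(103) ≈ 10.149*I)
L(K) = -5 (L(K) = 5*(-1) = -5)
J(T, Q) = 5 + I*Q*T*sqrt(103) (J(T, Q) = ((I*sqrt(103))*T)*Q + 5 = (I*T*sqrt(103))*Q + 5 = I*Q*T*sqrt(103) + 5 = 5 + I*Q*T*sqrt(103))
1/(W(L(-12)) + J(55, -177)) = 1/(-5 + (5 + I*(-177)*55*sqrt(103))) = 1/(-5 + (5 - 9735*I*sqrt(103))) = 1/(-9735*I*sqrt(103)) = I*sqrt(103)/1002705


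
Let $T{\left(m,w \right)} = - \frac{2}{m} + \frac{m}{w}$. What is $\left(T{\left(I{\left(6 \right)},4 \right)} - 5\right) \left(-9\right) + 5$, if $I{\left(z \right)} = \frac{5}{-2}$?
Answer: $\frac{1937}{40} \approx 48.425$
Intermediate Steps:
$I{\left(z \right)} = - \frac{5}{2}$ ($I{\left(z \right)} = 5 \left(- \frac{1}{2}\right) = - \frac{5}{2}$)
$\left(T{\left(I{\left(6 \right)},4 \right)} - 5\right) \left(-9\right) + 5 = \left(\left(- \frac{2}{- \frac{5}{2}} - \frac{5}{2 \cdot 4}\right) - 5\right) \left(-9\right) + 5 = \left(\left(\left(-2\right) \left(- \frac{2}{5}\right) - \frac{5}{8}\right) - 5\right) \left(-9\right) + 5 = \left(\left(\frac{4}{5} - \frac{5}{8}\right) - 5\right) \left(-9\right) + 5 = \left(\frac{7}{40} - 5\right) \left(-9\right) + 5 = \left(- \frac{193}{40}\right) \left(-9\right) + 5 = \frac{1737}{40} + 5 = \frac{1937}{40}$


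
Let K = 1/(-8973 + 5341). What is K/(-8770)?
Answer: 1/31852640 ≈ 3.1395e-8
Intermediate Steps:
K = -1/3632 (K = 1/(-3632) = -1/3632 ≈ -0.00027533)
K/(-8770) = -1/3632/(-8770) = -1/3632*(-1/8770) = 1/31852640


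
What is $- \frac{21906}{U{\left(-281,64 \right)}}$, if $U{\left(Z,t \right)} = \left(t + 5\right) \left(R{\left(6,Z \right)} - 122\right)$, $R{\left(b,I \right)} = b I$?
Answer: $\frac{3651}{20792} \approx 0.1756$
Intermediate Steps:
$R{\left(b,I \right)} = I b$
$U{\left(Z,t \right)} = \left(-122 + 6 Z\right) \left(5 + t\right)$ ($U{\left(Z,t \right)} = \left(t + 5\right) \left(Z 6 - 122\right) = \left(5 + t\right) \left(6 Z - 122\right) = \left(5 + t\right) \left(-122 + 6 Z\right) = \left(-122 + 6 Z\right) \left(5 + t\right)$)
$- \frac{21906}{U{\left(-281,64 \right)}} = - \frac{21906}{-610 - 7808 + 30 \left(-281\right) + 6 \left(-281\right) 64} = - \frac{21906}{-610 - 7808 - 8430 - 107904} = - \frac{21906}{-124752} = \left(-21906\right) \left(- \frac{1}{124752}\right) = \frac{3651}{20792}$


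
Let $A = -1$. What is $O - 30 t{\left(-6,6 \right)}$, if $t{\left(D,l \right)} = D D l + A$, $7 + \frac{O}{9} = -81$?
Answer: $-7242$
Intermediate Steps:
$O = -792$ ($O = -63 + 9 \left(-81\right) = -63 - 729 = -792$)
$t{\left(D,l \right)} = -1 + l D^{2}$ ($t{\left(D,l \right)} = D D l - 1 = D^{2} l - 1 = l D^{2} - 1 = -1 + l D^{2}$)
$O - 30 t{\left(-6,6 \right)} = -792 - 30 \left(-1 + 6 \left(-6\right)^{2}\right) = -792 - 30 \left(-1 + 6 \cdot 36\right) = -792 - 30 \left(-1 + 216\right) = -792 - 6450 = -7242$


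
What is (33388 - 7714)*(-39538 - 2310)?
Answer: -1074405552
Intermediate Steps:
(33388 - 7714)*(-39538 - 2310) = 25674*(-41848) = -1074405552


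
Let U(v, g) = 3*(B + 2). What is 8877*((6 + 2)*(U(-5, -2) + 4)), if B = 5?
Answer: 1775400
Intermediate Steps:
U(v, g) = 21 (U(v, g) = 3*(5 + 2) = 3*7 = 21)
8877*((6 + 2)*(U(-5, -2) + 4)) = 8877*((6 + 2)*(21 + 4)) = 8877*(8*25) = 8877*200 = 1775400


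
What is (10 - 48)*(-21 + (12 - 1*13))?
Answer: 836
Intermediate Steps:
(10 - 48)*(-21 + (12 - 1*13)) = -38*(-21 + (12 - 13)) = -38*(-21 - 1) = -38*(-22) = 836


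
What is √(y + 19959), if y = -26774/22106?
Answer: 4*√152388705770/11053 ≈ 141.27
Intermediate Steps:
y = -13387/11053 (y = -26774*1/22106 = -13387/11053 ≈ -1.2112)
√(y + 19959) = √(-13387/11053 + 19959) = √(220593440/11053) = 4*√152388705770/11053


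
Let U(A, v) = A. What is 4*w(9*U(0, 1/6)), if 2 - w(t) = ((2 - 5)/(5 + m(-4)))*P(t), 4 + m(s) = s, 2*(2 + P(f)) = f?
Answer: 16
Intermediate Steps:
P(f) = -2 + f/2
m(s) = -4 + s
w(t) = 4 - t/2 (w(t) = 2 - (2 - 5)/(5 + (-4 - 4))*(-2 + t/2) = 2 - (-3/(5 - 8))*(-2 + t/2) = 2 - (-3/(-3))*(-2 + t/2) = 2 - (-3*(-⅓))*(-2 + t/2) = 2 - (-2 + t/2) = 2 + (2 - t/2) = 4 - t/2)
4*w(9*U(0, 1/6)) = 4*(4 - 9*0/2) = 4*(4 - ½*0) = 4*(4 + 0) = 4*4 = 16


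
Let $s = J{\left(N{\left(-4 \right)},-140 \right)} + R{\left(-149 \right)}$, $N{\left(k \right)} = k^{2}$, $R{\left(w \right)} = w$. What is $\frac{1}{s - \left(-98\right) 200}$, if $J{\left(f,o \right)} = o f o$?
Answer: $\frac{1}{333051} \approx 3.0025 \cdot 10^{-6}$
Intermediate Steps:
$J{\left(f,o \right)} = f o^{2}$ ($J{\left(f,o \right)} = f o o = f o^{2}$)
$s = 313451$ ($s = \left(-4\right)^{2} \left(-140\right)^{2} - 149 = 16 \cdot 19600 - 149 = 313600 - 149 = 313451$)
$\frac{1}{s - \left(-98\right) 200} = \frac{1}{313451 - \left(-98\right) 200} = \frac{1}{313451 - -19600} = \frac{1}{313451 + 19600} = \frac{1}{333051}$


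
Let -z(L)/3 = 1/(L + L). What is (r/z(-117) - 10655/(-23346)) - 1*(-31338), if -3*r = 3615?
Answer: -1462662937/23346 ≈ -62652.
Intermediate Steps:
r = -1205 (r = -⅓*3615 = -1205)
z(L) = -3/(2*L) (z(L) = -3/(L + L) = -3*1/(2*L) = -3/(2*L))
(r/z(-117) - 10655/(-23346)) - 1*(-31338) = (-1205/((-3/2/(-117))) - 10655/(-23346)) - 1*(-31338) = (-1205/((-3/2*(-1/117))) - 10655*(-1/23346)) + 31338 = (-1205/1/78 + 10655/23346) + 31338 = (-1205*78 + 10655/23346) + 31338 = (-93990 + 10655/23346) + 31338 = -2194279885/23346 + 31338 = -1462662937/23346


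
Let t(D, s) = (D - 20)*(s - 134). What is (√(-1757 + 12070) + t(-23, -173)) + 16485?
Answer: 29686 + √10313 ≈ 29788.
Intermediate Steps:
t(D, s) = (-134 + s)*(-20 + D) (t(D, s) = (-20 + D)*(-134 + s) = (-134 + s)*(-20 + D))
(√(-1757 + 12070) + t(-23, -173)) + 16485 = (√(-1757 + 12070) + (2680 - 134*(-23) - 20*(-173) - 23*(-173))) + 16485 = (√10313 + (2680 + 3082 + 3460 + 3979)) + 16485 = (√10313 + 13201) + 16485 = (13201 + √10313) + 16485 = 29686 + √10313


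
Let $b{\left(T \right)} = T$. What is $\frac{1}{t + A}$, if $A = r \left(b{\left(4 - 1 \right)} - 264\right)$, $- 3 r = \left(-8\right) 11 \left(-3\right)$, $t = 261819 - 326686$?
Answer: $- \frac{1}{41899} \approx -2.3867 \cdot 10^{-5}$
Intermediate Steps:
$t = -64867$ ($t = 261819 - 326686 = -64867$)
$r = -88$ ($r = - \frac{\left(-8\right) 11 \left(-3\right)}{3} = - \frac{\left(-88\right) \left(-3\right)}{3} = \left(- \frac{1}{3}\right) 264 = -88$)
$A = 22968$ ($A = - 88 \left(\left(4 - 1\right) - 264\right) = - 88 \left(3 - 264\right) = \left(-88\right) \left(-261\right) = 22968$)
$\frac{1}{t + A} = \frac{1}{-64867 + 22968} = \frac{1}{-41899} = - \frac{1}{41899}$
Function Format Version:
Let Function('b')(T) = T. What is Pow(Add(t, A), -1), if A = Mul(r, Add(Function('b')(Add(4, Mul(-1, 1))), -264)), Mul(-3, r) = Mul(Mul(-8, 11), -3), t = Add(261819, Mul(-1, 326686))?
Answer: Rational(-1, 41899) ≈ -2.3867e-5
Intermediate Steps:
t = -64867 (t = Add(261819, -326686) = -64867)
r = -88 (r = Mul(Rational(-1, 3), Mul(Mul(-8, 11), -3)) = Mul(Rational(-1, 3), Mul(-88, -3)) = Mul(Rational(-1, 3), 264) = -88)
A = 22968 (A = Mul(-88, Add(Add(4, Mul(-1, 1)), -264)) = Mul(-88, Add(Add(4, -1), -264)) = Mul(-88, Add(3, -264)) = Mul(-88, -261) = 22968)
Pow(Add(t, A), -1) = Pow(Add(-64867, 22968), -1) = Pow(-41899, -1) = Rational(-1, 41899)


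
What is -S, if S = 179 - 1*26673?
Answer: 26494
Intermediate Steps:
S = -26494 (S = 179 - 26673 = -26494)
-S = -1*(-26494) = 26494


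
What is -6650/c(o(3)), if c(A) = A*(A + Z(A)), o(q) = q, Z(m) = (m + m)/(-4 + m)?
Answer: 6650/9 ≈ 738.89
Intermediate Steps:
Z(m) = 2*m/(-4 + m) (Z(m) = (2*m)/(-4 + m) = 2*m/(-4 + m))
c(A) = A*(A + 2*A/(-4 + A))
-6650/c(o(3)) = -6650*(-4 + 3)/(9*(-2 + 3)) = -6650/(9*1/(-1)) = -6650/(9*(-1)*1) = -6650/(-9) = -6650*(-⅑) = 6650/9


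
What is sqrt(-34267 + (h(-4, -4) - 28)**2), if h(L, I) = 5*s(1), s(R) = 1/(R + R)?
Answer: I*sqrt(134467)/2 ≈ 183.35*I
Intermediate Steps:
s(R) = 1/(2*R)
h(L, I) = 5/2 (h(L, I) = 5*((1/2)/1) = 5*((1/2)*1) = 5*(1/2) = 5/2)
sqrt(-34267 + (h(-4, -4) - 28)**2) = sqrt(-34267 + (5/2 - 28)**2) = sqrt(-34267 + (-51/2)**2) = sqrt(-34267 + 2601/4) = sqrt(-134467/4) = I*sqrt(134467)/2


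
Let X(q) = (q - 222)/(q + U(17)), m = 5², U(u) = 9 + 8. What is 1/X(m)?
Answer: -42/197 ≈ -0.21320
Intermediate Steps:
U(u) = 17
m = 25
X(q) = (-222 + q)/(17 + q) (X(q) = (q - 222)/(q + 17) = (-222 + q)/(17 + q))
1/X(m) = 1/((-222 + 25)/(17 + 25)) = 1/(-197/42) = -42/197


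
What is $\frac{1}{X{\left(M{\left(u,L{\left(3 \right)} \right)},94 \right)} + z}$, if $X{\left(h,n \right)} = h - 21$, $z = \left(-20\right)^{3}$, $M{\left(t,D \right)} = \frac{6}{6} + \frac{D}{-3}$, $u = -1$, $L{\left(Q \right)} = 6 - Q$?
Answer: $- \frac{1}{8021} \approx -0.00012467$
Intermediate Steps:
$M{\left(t,D \right)} = 1 - \frac{D}{3}$ ($M{\left(t,D \right)} = 6 \cdot \frac{1}{6} + D \left(- \frac{1}{3}\right) = 1 - \frac{D}{3}$)
$z = -8000$
$X{\left(h,n \right)} = -21 + h$ ($X{\left(h,n \right)} = h - 21 = -21 + h$)
$\frac{1}{X{\left(M{\left(u,L{\left(3 \right)} \right)},94 \right)} + z} = \frac{1}{\left(-21 + \left(1 - \frac{6 - 3}{3}\right)\right) - 8000} = \frac{1}{\left(-21 + \left(1 - 1\right)\right) - 8000} = \frac{1}{\left(-21 + 0\right) - 8000} = \frac{1}{-21 - 8000} = \frac{1}{-8021} = - \frac{1}{8021}$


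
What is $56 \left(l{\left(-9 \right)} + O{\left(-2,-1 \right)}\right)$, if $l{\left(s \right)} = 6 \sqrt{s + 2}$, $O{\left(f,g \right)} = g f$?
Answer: $112 + 336 i \sqrt{7} \approx 112.0 + 888.97 i$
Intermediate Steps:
$O{\left(f,g \right)} = f g$
$l{\left(s \right)} = 6 \sqrt{2 + s}$
$56 \left(l{\left(-9 \right)} + O{\left(-2,-1 \right)}\right) = 56 \left(6 \sqrt{2 - 9} - -2\right) = 56 \left(6 \sqrt{-7} + 2\right) = 56 \left(6 i \sqrt{7} + 2\right) = 56 \left(2 + 6 i \sqrt{7}\right) = 112 + 336 i \sqrt{7}$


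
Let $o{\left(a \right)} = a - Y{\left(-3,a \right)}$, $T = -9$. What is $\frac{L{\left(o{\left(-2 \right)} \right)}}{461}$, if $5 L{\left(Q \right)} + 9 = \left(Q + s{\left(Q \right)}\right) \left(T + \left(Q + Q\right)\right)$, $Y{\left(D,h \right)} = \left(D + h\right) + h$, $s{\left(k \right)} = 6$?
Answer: $\frac{2}{2305} \approx 0.00086768$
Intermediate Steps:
$Y{\left(D,h \right)} = D + 2 h$
$o{\left(a \right)} = 3 - a$ ($o{\left(a \right)} = a - \left(-3 + 2 a\right) = 3 - a$)
$L{\left(Q \right)} = - \frac{9}{5} + \frac{\left(-9 + 2 Q\right) \left(6 + Q\right)}{5}$ ($L{\left(Q \right)} = - \frac{9}{5} + \frac{\left(Q + 6\right) \left(-9 + \left(Q + Q\right)\right)}{5} = - \frac{9}{5} + \frac{\left(6 + Q\right) \left(-9 + 2 Q\right)}{5} = - \frac{9}{5} + \frac{\left(-9 + 2 Q\right) \left(6 + Q\right)}{5}$)
$\frac{L{\left(o{\left(-2 \right)} \right)}}{461} = \frac{- \frac{63}{5} + \frac{2 \left(3 - -2\right)^{2}}{5} + \frac{3 \left(3 - -2\right)}{5}}{461} = \left(- \frac{63}{5} + \frac{2 \left(3 + 2\right)^{2}}{5} + \frac{3 \left(3 + 2\right)}{5}\right) \frac{1}{461} = \left(- \frac{63}{5} + \frac{2 \cdot 5^{2}}{5} + \frac{3}{5} \cdot 5\right) \frac{1}{461} = \left(- \frac{63}{5} + \frac{2}{5} \cdot 25 + 3\right) \frac{1}{461} = \left(- \frac{63}{5} + 10 + 3\right) \frac{1}{461} = \frac{2}{5} \cdot \frac{1}{461} = \frac{2}{2305}$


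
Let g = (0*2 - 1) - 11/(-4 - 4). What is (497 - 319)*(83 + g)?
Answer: 59363/4 ≈ 14841.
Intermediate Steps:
g = 3/8 (g = (0 - 1) - 11/(-8) = -1 - 11*(-⅛) = -1 + 11/8 = 3/8 ≈ 0.37500)
(497 - 319)*(83 + g) = (497 - 319)*(83 + 3/8) = 178*(667/8) = 59363/4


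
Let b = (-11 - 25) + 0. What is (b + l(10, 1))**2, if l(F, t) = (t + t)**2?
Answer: 1024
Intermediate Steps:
l(F, t) = 4*t**2 (l(F, t) = (2*t)**2 = 4*t**2)
b = -36 (b = -36 + 0 = -36)
(b + l(10, 1))**2 = (-36 + 4*1**2)**2 = (-36 + 4*1)**2 = (-36 + 4)**2 = (-32)**2 = 1024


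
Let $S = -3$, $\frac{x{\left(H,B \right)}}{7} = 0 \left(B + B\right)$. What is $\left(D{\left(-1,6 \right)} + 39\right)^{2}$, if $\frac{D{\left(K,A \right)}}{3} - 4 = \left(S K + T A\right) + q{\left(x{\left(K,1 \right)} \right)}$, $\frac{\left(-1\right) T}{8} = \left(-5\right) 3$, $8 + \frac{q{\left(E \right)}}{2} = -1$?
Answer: $4691556$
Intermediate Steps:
$x{\left(H,B \right)} = 0$ ($x{\left(H,B \right)} = 7 \cdot 0 \left(B + B\right) = 7 \cdot 0 \cdot 2 B = 7 \cdot 0 = 0$)
$q{\left(E \right)} = -18$ ($q{\left(E \right)} = -16 + 2 \left(-1\right) = -16 - 2 = -18$)
$T = 120$ ($T = - 8 \left(\left(-5\right) 3\right) = \left(-8\right) \left(-15\right) = 120$)
$D{\left(K,A \right)} = -42 - 9 K + 360 A$ ($D{\left(K,A \right)} = 12 + 3 \left(\left(- 3 K + 120 A\right) - 18\right) = 12 + 3 \left(-18 - 3 K + 120 A\right) = 12 - \left(54 - 360 A + 9 K\right) = -42 - 9 K + 360 A$)
$\left(D{\left(-1,6 \right)} + 39\right)^{2} = \left(\left(-42 - -9 + 360 \cdot 6\right) + 39\right)^{2} = \left(\left(-42 + 9 + 2160\right) + 39\right)^{2} = \left(2127 + 39\right)^{2} = 2166^{2} = 4691556$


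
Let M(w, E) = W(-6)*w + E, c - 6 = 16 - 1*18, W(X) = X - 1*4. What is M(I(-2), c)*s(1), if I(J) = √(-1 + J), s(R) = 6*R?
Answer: 24 - 60*I*√3 ≈ 24.0 - 103.92*I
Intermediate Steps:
W(X) = -4 + X (W(X) = X - 4 = -4 + X)
c = 4 (c = 6 + (16 - 1*18) = 6 + (16 - 18) = 6 - 2 = 4)
M(w, E) = E - 10*w (M(w, E) = (-4 - 6)*w + E = -10*w + E = E - 10*w)
M(I(-2), c)*s(1) = (4 - 10*√(-1 - 2))*(6*1) = (4 - 10*I*√3)*6 = 24 - 60*I*√3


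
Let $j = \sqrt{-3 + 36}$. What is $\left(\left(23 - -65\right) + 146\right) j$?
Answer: $234 \sqrt{33} \approx 1344.2$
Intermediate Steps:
$j = \sqrt{33} \approx 5.7446$
$\left(\left(23 - -65\right) + 146\right) j = \left(\left(23 - -65\right) + 146\right) \sqrt{33} = \left(\left(23 + 65\right) + 146\right) \sqrt{33} = \left(88 + 146\right) \sqrt{33} = 234 \sqrt{33}$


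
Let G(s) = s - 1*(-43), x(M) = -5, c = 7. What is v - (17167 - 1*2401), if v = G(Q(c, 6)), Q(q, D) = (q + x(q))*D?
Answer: -14711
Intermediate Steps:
Q(q, D) = D*(-5 + q) (Q(q, D) = (q - 5)*D = (-5 + q)*D = D*(-5 + q))
G(s) = 43 + s (G(s) = s + 43 = 43 + s)
v = 55 (v = 43 + 6*(-5 + 7) = 43 + 6*2 = 43 + 12 = 55)
v - (17167 - 1*2401) = 55 - (17167 - 1*2401) = 55 - (17167 - 2401) = 55 - 1*14766 = 55 - 14766 = -14711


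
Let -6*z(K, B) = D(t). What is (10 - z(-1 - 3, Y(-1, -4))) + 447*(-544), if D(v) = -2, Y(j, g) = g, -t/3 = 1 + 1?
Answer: -729475/3 ≈ -2.4316e+5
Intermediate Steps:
t = -6 (t = -3*(1 + 1) = -3*2 = -6)
z(K, B) = 1/3 (z(K, B) = -1/6*(-2) = 1/3)
(10 - z(-1 - 3, Y(-1, -4))) + 447*(-544) = (10 - 1*1/3) + 447*(-544) = (10 - 1/3) - 243168 = 29/3 - 243168 = -729475/3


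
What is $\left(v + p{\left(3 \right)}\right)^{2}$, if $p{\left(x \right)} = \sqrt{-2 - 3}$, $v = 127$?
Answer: $\left(127 + i \sqrt{5}\right)^{2} \approx 16124.0 + 567.96 i$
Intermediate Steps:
$p{\left(x \right)} = i \sqrt{5}$ ($p{\left(x \right)} = \sqrt{-5} = i \sqrt{5}$)
$\left(v + p{\left(3 \right)}\right)^{2} = \left(127 + i \sqrt{5}\right)^{2}$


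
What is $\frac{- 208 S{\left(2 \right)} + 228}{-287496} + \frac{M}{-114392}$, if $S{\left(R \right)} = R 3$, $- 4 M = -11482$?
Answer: $- \frac{59048119}{2740603536} \approx -0.021546$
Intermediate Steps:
$M = \frac{5741}{2}$ ($M = \left(- \frac{1}{4}\right) \left(-11482\right) = \frac{5741}{2} \approx 2870.5$)
$S{\left(R \right)} = 3 R$
$\frac{- 208 S{\left(2 \right)} + 228}{-287496} + \frac{M}{-114392} = \frac{- 208 \cdot 3 \cdot 2 + 228}{-287496} + \frac{5741}{2 \left(-114392\right)} = \left(\left(-208\right) 6 + 228\right) \left(- \frac{1}{287496}\right) + \frac{5741}{2} \left(- \frac{1}{114392}\right) = \left(-1248 + 228\right) \left(- \frac{1}{287496}\right) - \frac{5741}{228784} = \left(-1020\right) \left(- \frac{1}{287496}\right) - \frac{5741}{228784} = \frac{85}{23958} - \frac{5741}{228784} = - \frac{59048119}{2740603536}$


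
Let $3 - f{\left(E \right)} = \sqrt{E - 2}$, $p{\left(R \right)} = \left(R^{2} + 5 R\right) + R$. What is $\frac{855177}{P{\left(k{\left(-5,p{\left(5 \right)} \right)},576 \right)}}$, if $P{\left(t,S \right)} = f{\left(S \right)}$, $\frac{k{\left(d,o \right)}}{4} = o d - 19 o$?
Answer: $- \frac{2565531}{565} - \frac{855177 \sqrt{574}}{565} \approx -40804.0$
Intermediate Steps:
$p{\left(R \right)} = R^{2} + 6 R$
$f{\left(E \right)} = 3 - \sqrt{-2 + E}$ ($f{\left(E \right)} = 3 - \sqrt{E - 2} = 3 - \sqrt{-2 + E}$)
$k{\left(d,o \right)} = - 76 o + 4 d o$ ($k{\left(d,o \right)} = 4 \left(o d - 19 o\right) = 4 \left(d o - 19 o\right) = 4 \left(- 19 o + d o\right) = - 76 o + 4 d o$)
$P{\left(t,S \right)} = 3 - \sqrt{-2 + S}$
$\frac{855177}{P{\left(k{\left(-5,p{\left(5 \right)} \right)},576 \right)}} = \frac{855177}{3 - \sqrt{-2 + 576}} = \frac{855177}{3 - \sqrt{574}}$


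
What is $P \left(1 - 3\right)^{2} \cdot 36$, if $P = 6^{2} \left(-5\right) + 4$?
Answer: $-25344$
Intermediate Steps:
$P = -176$ ($P = 36 \left(-5\right) + 4 = -180 + 4 = -176$)
$P \left(1 - 3\right)^{2} \cdot 36 = - 176 \left(1 - 3\right)^{2} \cdot 36 = - 176 \left(-2\right)^{2} \cdot 36 = \left(-176\right) 4 \cdot 36 = \left(-704\right) 36 = -25344$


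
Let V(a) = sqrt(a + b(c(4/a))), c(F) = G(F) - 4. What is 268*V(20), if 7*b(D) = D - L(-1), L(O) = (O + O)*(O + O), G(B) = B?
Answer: 268*sqrt(23135)/35 ≈ 1164.7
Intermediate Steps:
L(O) = 4*O**2 (L(O) = (2*O)*(2*O) = 4*O**2)
c(F) = -4 + F (c(F) = F - 4 = -4 + F)
b(D) = -4/7 + D/7 (b(D) = (D - 4*(-1)**2)/7 = (D - 4)/7 = (-4 + D)/7 = -4/7 + D/7)
V(a) = sqrt(-8/7 + a + 4/(7*a)) (V(a) = sqrt(a + (-4/7 + (-4 + 4/a)/7)) = sqrt(a + (-4/7 + (-4/7 + 4/(7*a)))) = sqrt(a + (-8/7 + 4/(7*a))) = sqrt(-8/7 + a + 4/(7*a)))
268*V(20) = 268*(sqrt(-56 + 28/20 + 49*20)/7) = 268*(sqrt(-56 + 28*(1/20) + 980)/7) = 268*(sqrt(-56 + 7/5 + 980)/7) = 268*(sqrt(4627/5)/7) = 268*((sqrt(23135)/5)/7) = 268*(sqrt(23135)/35) = 268*sqrt(23135)/35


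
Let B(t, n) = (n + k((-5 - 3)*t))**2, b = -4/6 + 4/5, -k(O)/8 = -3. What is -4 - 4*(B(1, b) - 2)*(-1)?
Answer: 521476/225 ≈ 2317.7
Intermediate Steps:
k(O) = 24 (k(O) = -8*(-3) = 24)
b = 2/15 (b = -4*1/6 + 4*(1/5) = -2/3 + 4/5 = 2/15 ≈ 0.13333)
B(t, n) = (24 + n)**2 (B(t, n) = (n + 24)**2 = (24 + n)**2)
-4 - 4*(B(1, b) - 2)*(-1) = -4 - 4*((24 + 2/15)**2 - 2)*(-1) = -4 - 4*((362/15)**2 - 2)*(-1) = -4 - 4*(131044/225 - 2)*(-1) = -4 - 4*130594/225*(-1) = -4 - 522376/225*(-1) = -4 + 522376/225 = 521476/225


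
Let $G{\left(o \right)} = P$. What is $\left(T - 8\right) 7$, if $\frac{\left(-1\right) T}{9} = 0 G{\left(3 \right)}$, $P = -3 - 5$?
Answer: $-56$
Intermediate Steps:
$P = -8$ ($P = -3 - 5 = -8$)
$G{\left(o \right)} = -8$
$T = 0$ ($T = - 9 \cdot 0 \left(-8\right) = \left(-9\right) 0 = 0$)
$\left(T - 8\right) 7 = \left(0 - 8\right) 7 = \left(-8\right) 7 = -56$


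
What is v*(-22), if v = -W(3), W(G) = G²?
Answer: 198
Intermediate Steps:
v = -9 (v = -1*3² = -1*9 = -9)
v*(-22) = -9*(-22) = 198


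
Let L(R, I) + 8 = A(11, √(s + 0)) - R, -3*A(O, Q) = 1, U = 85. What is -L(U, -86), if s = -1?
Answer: 280/3 ≈ 93.333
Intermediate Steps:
A(O, Q) = -⅓ (A(O, Q) = -⅓*1 = -⅓)
L(R, I) = -25/3 - R (L(R, I) = -8 + (-⅓ - R) = -25/3 - R)
-L(U, -86) = -(-25/3 - 1*85) = -(-25/3 - 85) = -1*(-280/3) = 280/3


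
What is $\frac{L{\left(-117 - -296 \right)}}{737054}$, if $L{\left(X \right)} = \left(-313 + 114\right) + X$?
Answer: $- \frac{10}{368527} \approx -2.7135 \cdot 10^{-5}$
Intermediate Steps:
$L{\left(X \right)} = -199 + X$
$\frac{L{\left(-117 - -296 \right)}}{737054} = \frac{-199 - -179}{737054} = \left(-199 + \left(-117 + 296\right)\right) \frac{1}{737054} = \left(-199 + 179\right) \frac{1}{737054} = \left(-20\right) \frac{1}{737054} = - \frac{10}{368527}$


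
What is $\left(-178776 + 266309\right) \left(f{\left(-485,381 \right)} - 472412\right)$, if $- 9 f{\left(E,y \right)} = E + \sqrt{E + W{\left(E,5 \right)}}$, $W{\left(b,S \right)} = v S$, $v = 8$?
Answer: $- \frac{372122302859}{9} - \frac{87533 i \sqrt{445}}{9} \approx -4.1347 \cdot 10^{10} - 2.0517 \cdot 10^{5} i$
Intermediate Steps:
$W{\left(b,S \right)} = 8 S$
$f{\left(E,y \right)} = - \frac{E}{9} - \frac{\sqrt{40 + E}}{9}$ ($f{\left(E,y \right)} = - \frac{E + \sqrt{E + 8 \cdot 5}}{9} = - \frac{E + \sqrt{E + 40}}{9} = - \frac{E + \sqrt{40 + E}}{9} = - \frac{E}{9} - \frac{\sqrt{40 + E}}{9}$)
$\left(-178776 + 266309\right) \left(f{\left(-485,381 \right)} - 472412\right) = \left(-178776 + 266309\right) \left(\left(\left(- \frac{1}{9}\right) \left(-485\right) - \frac{\sqrt{40 - 485}}{9}\right) - 472412\right) = 87533 \left(\left(\frac{485}{9} - \frac{\sqrt{-445}}{9}\right) - 472412\right) = 87533 \left(\left(\frac{485}{9} - \frac{i \sqrt{445}}{9}\right) - 472412\right) = 87533 \left(- \frac{4251223}{9} - \frac{i \sqrt{445}}{9}\right) = - \frac{372122302859}{9} - \frac{87533 i \sqrt{445}}{9}$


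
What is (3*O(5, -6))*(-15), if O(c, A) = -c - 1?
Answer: 270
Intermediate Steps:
O(c, A) = -1 - c
(3*O(5, -6))*(-15) = (3*(-1 - 1*5))*(-15) = (3*(-1 - 5))*(-15) = (3*(-6))*(-15) = -18*(-15) = 270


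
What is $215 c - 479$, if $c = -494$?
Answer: $-106689$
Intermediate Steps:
$215 c - 479 = 215 \left(-494\right) - 479 = -106210 - 479 = -106689$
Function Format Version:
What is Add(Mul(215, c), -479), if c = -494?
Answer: -106689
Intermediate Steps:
Add(Mul(215, c), -479) = Add(Mul(215, -494), -479) = Add(-106210, -479) = -106689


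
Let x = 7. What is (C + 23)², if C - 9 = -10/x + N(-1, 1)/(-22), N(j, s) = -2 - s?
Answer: 22363441/23716 ≈ 942.97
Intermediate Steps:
C = 1187/154 (C = 9 + (-10/7 + (-2 - 1*1)/(-22)) = 9 + (-10*⅐ + (-2 - 1)*(-1/22)) = 9 + (-10/7 - 3*(-1/22)) = 9 + (-10/7 + 3/22) = 9 - 199/154 = 1187/154 ≈ 7.7078)
(C + 23)² = (1187/154 + 23)² = (4729/154)² = 22363441/23716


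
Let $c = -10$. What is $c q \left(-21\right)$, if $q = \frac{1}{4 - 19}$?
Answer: $-14$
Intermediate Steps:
$q = - \frac{1}{15}$ ($q = \frac{1}{-15} = - \frac{1}{15} \approx -0.066667$)
$c q \left(-21\right) = \left(-10\right) \left(- \frac{1}{15}\right) \left(-21\right) = \frac{2}{3} \left(-21\right) = -14$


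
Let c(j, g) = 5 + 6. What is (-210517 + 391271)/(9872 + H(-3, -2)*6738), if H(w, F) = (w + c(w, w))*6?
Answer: 90377/166648 ≈ 0.54232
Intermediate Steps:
c(j, g) = 11
H(w, F) = 66 + 6*w (H(w, F) = (w + 11)*6 = (11 + w)*6 = 66 + 6*w)
(-210517 + 391271)/(9872 + H(-3, -2)*6738) = (-210517 + 391271)/(9872 + (66 + 6*(-3))*6738) = 180754/(9872 + (66 - 18)*6738) = 180754/(9872 + 48*6738) = 180754/(9872 + 323424) = 180754/333296 = 180754*(1/333296) = 90377/166648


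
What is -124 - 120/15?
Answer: -132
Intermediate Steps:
-124 - 120/15 = -124 + (1/15)*(-120) = -124 - 8 = -132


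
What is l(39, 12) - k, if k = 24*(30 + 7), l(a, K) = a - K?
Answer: -861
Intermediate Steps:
k = 888 (k = 24*37 = 888)
l(39, 12) - k = (39 - 1*12) - 1*888 = (39 - 12) - 888 = 27 - 888 = -861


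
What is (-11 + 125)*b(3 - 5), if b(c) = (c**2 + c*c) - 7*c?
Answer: 2508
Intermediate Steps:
b(c) = -7*c + 2*c**2 (b(c) = (c**2 + c**2) - 7*c = 2*c**2 - 7*c = -7*c + 2*c**2)
(-11 + 125)*b(3 - 5) = (-11 + 125)*((3 - 5)*(-7 + 2*(3 - 5))) = 114*(-2*(-7 + 2*(-2))) = 114*(-2*(-7 - 4)) = 114*(-2*(-11)) = 114*22 = 2508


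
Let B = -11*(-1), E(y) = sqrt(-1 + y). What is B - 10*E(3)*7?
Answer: 11 - 70*sqrt(2) ≈ -87.995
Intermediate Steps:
B = 11
B - 10*E(3)*7 = 11 - 10*sqrt(-1 + 3)*7 = 11 - 10*sqrt(2)*7 = 11 - 70*sqrt(2)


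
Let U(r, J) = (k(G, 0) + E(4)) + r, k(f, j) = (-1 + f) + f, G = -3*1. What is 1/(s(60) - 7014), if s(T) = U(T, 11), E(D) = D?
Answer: -1/6957 ≈ -0.00014374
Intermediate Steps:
G = -3
k(f, j) = -1 + 2*f
U(r, J) = -3 + r (U(r, J) = ((-1 + 2*(-3)) + 4) + r = ((-1 - 6) + 4) + r = (-7 + 4) + r = -3 + r)
s(T) = -3 + T
1/(s(60) - 7014) = 1/((-3 + 60) - 7014) = 1/(57 - 7014) = 1/(-6957) = -1/6957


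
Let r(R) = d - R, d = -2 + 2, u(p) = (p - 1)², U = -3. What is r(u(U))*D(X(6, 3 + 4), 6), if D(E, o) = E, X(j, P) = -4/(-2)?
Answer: -32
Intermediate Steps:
X(j, P) = 2 (X(j, P) = -4*(-½) = 2)
u(p) = (-1 + p)²
d = 0
r(R) = -R (r(R) = 0 - R = -R)
r(u(U))*D(X(6, 3 + 4), 6) = -(-1 - 3)²*2 = -1*(-4)²*2 = -1*16*2 = -16*2 = -32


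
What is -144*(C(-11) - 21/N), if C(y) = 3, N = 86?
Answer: -17064/43 ≈ -396.84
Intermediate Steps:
-144*(C(-11) - 21/N) = -144*(3 - 21/86) = -144*237/86 = -17064/43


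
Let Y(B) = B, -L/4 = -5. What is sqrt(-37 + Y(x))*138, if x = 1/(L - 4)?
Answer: 69*I*sqrt(591)/2 ≈ 838.71*I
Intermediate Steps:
L = 20 (L = -4*(-5) = 20)
x = 1/16 (x = 1/(20 - 4) = 1/16 ≈ 0.062500)
sqrt(-37 + Y(x))*138 = sqrt(-37 + 1/16)*138 = sqrt(-591/16)*138 = (I*sqrt(591)/4)*138 = 69*I*sqrt(591)/2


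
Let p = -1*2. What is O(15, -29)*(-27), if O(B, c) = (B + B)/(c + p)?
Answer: 810/31 ≈ 26.129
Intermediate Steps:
p = -2
O(B, c) = 2*B/(-2 + c) (O(B, c) = (B + B)/(c - 2) = (2*B)/(-2 + c) = 2*B/(-2 + c))
O(15, -29)*(-27) = (2*15/(-2 - 29))*(-27) = (2*15/(-31))*(-27) = (2*15*(-1/31))*(-27) = -30/31*(-27) = 810/31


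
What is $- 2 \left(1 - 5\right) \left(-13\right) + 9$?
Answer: $-95$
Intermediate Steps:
$- 2 \left(1 - 5\right) \left(-13\right) + 9 = \left(-2\right) \left(-4\right) \left(-13\right) + 9 = 8 \left(-13\right) + 9 = -104 + 9 = -95$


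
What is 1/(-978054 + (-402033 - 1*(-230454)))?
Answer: -1/1149633 ≈ -8.6984e-7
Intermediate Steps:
1/(-978054 + (-402033 - 1*(-230454))) = 1/(-978054 + (-402033 + 230454)) = 1/(-978054 - 171579) = 1/(-1149633) = -1/1149633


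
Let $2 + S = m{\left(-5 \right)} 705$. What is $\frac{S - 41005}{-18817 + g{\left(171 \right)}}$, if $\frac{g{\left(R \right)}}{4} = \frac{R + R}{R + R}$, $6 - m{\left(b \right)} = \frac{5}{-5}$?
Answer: $\frac{12024}{6271} \approx 1.9174$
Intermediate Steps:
$m{\left(b \right)} = 7$ ($m{\left(b \right)} = 6 - \frac{5}{-5} = 6 - 5 \left(- \frac{1}{5}\right) = 6 - -1 = 6 + 1 = 7$)
$S = 4933$ ($S = -2 + 7 \cdot 705 = -2 + 4935 = 4933$)
$g{\left(R \right)} = 4$ ($g{\left(R \right)} = 4 \frac{R + R}{R + R} = 4 \frac{2 R}{2 R} = 4 \cdot 2 R \frac{1}{2 R} = 4 \cdot 1 = 4$)
$\frac{S - 41005}{-18817 + g{\left(171 \right)}} = \frac{4933 - 41005}{-18817 + 4} = - \frac{36072}{-18813} = \left(-36072\right) \left(- \frac{1}{18813}\right) = \frac{12024}{6271}$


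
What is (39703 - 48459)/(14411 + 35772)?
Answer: -8756/50183 ≈ -0.17448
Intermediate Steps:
(39703 - 48459)/(14411 + 35772) = -8756/50183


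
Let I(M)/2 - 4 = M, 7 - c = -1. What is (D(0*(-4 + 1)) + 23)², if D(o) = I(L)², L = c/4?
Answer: 27889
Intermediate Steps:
c = 8 (c = 7 - 1*(-1) = 7 + 1 = 8)
L = 2 (L = 8/4 = 8*(¼) = 2)
I(M) = 8 + 2*M
D(o) = 144 (D(o) = (8 + 2*2)² = (8 + 4)² = 12² = 144)
(D(0*(-4 + 1)) + 23)² = (144 + 23)² = 167² = 27889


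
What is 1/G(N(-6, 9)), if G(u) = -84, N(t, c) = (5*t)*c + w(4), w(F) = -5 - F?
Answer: -1/84 ≈ -0.011905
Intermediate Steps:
N(t, c) = -9 + 5*c*t (N(t, c) = (5*t)*c + (-5 - 1*4) = 5*c*t + (-5 - 4) = 5*c*t - 9 = -9 + 5*c*t)
1/G(N(-6, 9)) = 1/(-84) = -1/84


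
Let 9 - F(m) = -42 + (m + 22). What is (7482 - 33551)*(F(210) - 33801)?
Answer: 885876758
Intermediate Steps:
F(m) = 29 - m (F(m) = 9 - (-42 + (m + 22)) = 9 - (-42 + (22 + m)) = 9 - (-20 + m) = 9 + (20 - m) = 29 - m)
(7482 - 33551)*(F(210) - 33801) = (7482 - 33551)*((29 - 1*210) - 33801) = -26069*((29 - 210) - 33801) = -26069*(-181 - 33801) = -26069*(-33982) = 885876758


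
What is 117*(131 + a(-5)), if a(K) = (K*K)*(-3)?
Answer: 6552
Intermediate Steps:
a(K) = -3*K**2 (a(K) = K**2*(-3) = -3*K**2)
117*(131 + a(-5)) = 117*(131 - 3*(-5)**2) = 117*(131 - 3*25) = 117*(131 - 75) = 117*56 = 6552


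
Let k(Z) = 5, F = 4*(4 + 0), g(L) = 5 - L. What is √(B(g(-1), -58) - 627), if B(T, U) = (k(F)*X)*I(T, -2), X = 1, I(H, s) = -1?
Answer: 2*I*√158 ≈ 25.14*I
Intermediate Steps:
F = 16 (F = 4*4 = 16)
B(T, U) = -5 (B(T, U) = (5*1)*(-1) = 5*(-1) = -5)
√(B(g(-1), -58) - 627) = √(-5 - 627) = √(-632) = 2*I*√158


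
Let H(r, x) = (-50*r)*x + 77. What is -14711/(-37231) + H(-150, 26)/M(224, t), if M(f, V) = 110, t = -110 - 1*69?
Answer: 7264529997/4095410 ≈ 1773.8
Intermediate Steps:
t = -179 (t = -110 - 69 = -179)
H(r, x) = 77 - 50*r*x (H(r, x) = -50*r*x + 77 = 77 - 50*r*x)
-14711/(-37231) + H(-150, 26)/M(224, t) = -14711/(-37231) + (77 - 50*(-150)*26)/110 = -14711*(-1/37231) + (77 + 195000)*(1/110) = 14711/37231 + 195077*(1/110) = 14711/37231 + 195077/110 = 7264529997/4095410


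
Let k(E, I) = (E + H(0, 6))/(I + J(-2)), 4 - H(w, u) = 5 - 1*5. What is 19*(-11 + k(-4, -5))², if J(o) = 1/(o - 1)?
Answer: 2299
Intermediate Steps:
H(w, u) = 4 (H(w, u) = 4 - (5 - 1*5) = 4 - (5 - 5) = 4 - 1*0 = 4 + 0 = 4)
J(o) = 1/(-1 + o)
k(E, I) = (4 + E)/(-⅓ + I) (k(E, I) = (E + 4)/(I + 1/(-1 - 2)) = (4 + E)/(I + 1/(-3)) = (4 + E)/(I - ⅓) = (4 + E)/(-⅓ + I))
19*(-11 + k(-4, -5))² = 19*(-11 + 3*(4 - 4)/(-1 + 3*(-5)))² = 19*(-11 + 3*0/(-1 - 15))² = 19*(-11 + 3*0/(-16))² = 19*(-11 + 3*(-1/16)*0)² = 19*(-11 + 0)² = 19*(-11)² = 19*121 = 2299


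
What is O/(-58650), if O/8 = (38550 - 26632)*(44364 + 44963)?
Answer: -4258396744/29325 ≈ -1.4521e+5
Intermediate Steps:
O = 8516793488 (O = 8*((38550 - 26632)*(44364 + 44963)) = 8*(11918*89327) = 8*1064599186 = 8516793488)
O/(-58650) = 8516793488/(-58650) = 8516793488*(-1/58650) = -4258396744/29325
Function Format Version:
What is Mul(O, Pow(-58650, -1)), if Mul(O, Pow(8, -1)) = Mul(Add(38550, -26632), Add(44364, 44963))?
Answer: Rational(-4258396744, 29325) ≈ -1.4521e+5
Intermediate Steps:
O = 8516793488 (O = Mul(8, Mul(Add(38550, -26632), Add(44364, 44963))) = Mul(8, Mul(11918, 89327)) = Mul(8, 1064599186) = 8516793488)
Mul(O, Pow(-58650, -1)) = Mul(8516793488, Pow(-58650, -1)) = Mul(8516793488, Rational(-1, 58650)) = Rational(-4258396744, 29325)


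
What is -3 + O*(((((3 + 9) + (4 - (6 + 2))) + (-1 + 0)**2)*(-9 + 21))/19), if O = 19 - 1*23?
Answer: -489/19 ≈ -25.737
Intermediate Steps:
O = -4 (O = 19 - 23 = -4)
-3 + O*(((((3 + 9) + (4 - (6 + 2))) + (-1 + 0)**2)*(-9 + 21))/19) = -3 - 4*(((3 + 9) + (4 - (6 + 2))) + (-1 + 0)**2)*(-9 + 21)/19 = -3 - 4*((12 + (4 - 1*8)) + (-1)**2)*12/19 = -3 - 4*((12 + (4 - 8)) + 1)*12/19 = -3 - 4*((12 - 4) + 1)*12/19 = -3 - 4*(8 + 1)*12/19 = -3 - 4*9*12/19 = -3 - 432/19 = -489/19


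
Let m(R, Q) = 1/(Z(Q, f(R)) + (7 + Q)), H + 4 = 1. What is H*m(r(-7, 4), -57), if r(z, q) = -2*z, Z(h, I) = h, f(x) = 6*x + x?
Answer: 3/107 ≈ 0.028037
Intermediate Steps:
H = -3 (H = -4 + 1 = -3)
f(x) = 7*x
m(R, Q) = 1/(7 + 2*Q) (m(R, Q) = 1/(Q + (7 + Q)) = 1/(7 + 2*Q))
H*m(r(-7, 4), -57) = -3/(7 + 2*(-57)) = -3/(7 - 114) = -3/(-107) = -3*(-1/107) = 3/107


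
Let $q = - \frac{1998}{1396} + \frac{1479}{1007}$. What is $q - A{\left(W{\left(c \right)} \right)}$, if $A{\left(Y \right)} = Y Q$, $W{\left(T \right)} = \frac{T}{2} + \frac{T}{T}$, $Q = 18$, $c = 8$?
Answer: $- \frac{63233391}{702886} \approx -89.963$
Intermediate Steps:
$q = \frac{26349}{702886}$ ($q = \left(-1998\right) \frac{1}{1396} + 1479 \cdot \frac{1}{1007} = - \frac{999}{698} + \frac{1479}{1007} = \frac{26349}{702886} \approx 0.037487$)
$W{\left(T \right)} = 1 + \frac{T}{2}$ ($W{\left(T \right)} = T \frac{1}{2} + 1 = \frac{T}{2} + 1 = 1 + \frac{T}{2}$)
$A{\left(Y \right)} = 18 Y$ ($A{\left(Y \right)} = Y 18 = 18 Y$)
$q - A{\left(W{\left(c \right)} \right)} = \frac{26349}{702886} - 18 \left(1 + \frac{1}{2} \cdot 8\right) = \frac{26349}{702886} - 18 \left(1 + 4\right) = \frac{26349}{702886} - 18 \cdot 5 = \frac{26349}{702886} - 90 = - \frac{63233391}{702886}$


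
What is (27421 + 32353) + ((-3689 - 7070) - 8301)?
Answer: 40714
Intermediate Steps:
(27421 + 32353) + ((-3689 - 7070) - 8301) = 59774 + (-10759 - 8301) = 59774 - 19060 = 40714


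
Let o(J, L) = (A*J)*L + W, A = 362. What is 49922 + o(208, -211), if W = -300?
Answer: -15837834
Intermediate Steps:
o(J, L) = -300 + 362*J*L (o(J, L) = (362*J)*L - 300 = 362*J*L - 300 = -300 + 362*J*L)
49922 + o(208, -211) = 49922 + (-300 + 362*208*(-211)) = 49922 + (-300 - 15887456) = 49922 - 15887756 = -15837834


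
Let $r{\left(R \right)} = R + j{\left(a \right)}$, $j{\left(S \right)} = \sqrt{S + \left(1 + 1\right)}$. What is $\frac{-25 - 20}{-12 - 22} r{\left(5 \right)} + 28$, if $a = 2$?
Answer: $\frac{1267}{34} \approx 37.265$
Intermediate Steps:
$j{\left(S \right)} = \sqrt{2 + S}$ ($j{\left(S \right)} = \sqrt{S + 2} = \sqrt{2 + S}$)
$r{\left(R \right)} = 2 + R$ ($r{\left(R \right)} = R + \sqrt{2 + 2} = R + \sqrt{4} = R + 2 = 2 + R$)
$\frac{-25 - 20}{-12 - 22} r{\left(5 \right)} + 28 = \frac{-25 - 20}{-12 - 22} \left(2 + 5\right) + 28 = - \frac{45}{-34} \cdot 7 + 28 = \left(-45\right) \left(- \frac{1}{34}\right) 7 + 28 = \frac{45}{34} \cdot 7 + 28 = \frac{315}{34} + 28 = \frac{1267}{34}$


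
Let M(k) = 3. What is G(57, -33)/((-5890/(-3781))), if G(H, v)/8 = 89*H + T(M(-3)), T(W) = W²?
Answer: 4045272/155 ≈ 26099.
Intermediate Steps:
G(H, v) = 72 + 712*H (G(H, v) = 8*(89*H + 3²) = 8*(89*H + 9) = 8*(9 + 89*H) = 72 + 712*H)
G(57, -33)/((-5890/(-3781))) = (72 + 712*57)/((-5890/(-3781))) = (72 + 40584)/((-5890*(-1/3781))) = 40656/(310/199) = 40656*(199/310) = 4045272/155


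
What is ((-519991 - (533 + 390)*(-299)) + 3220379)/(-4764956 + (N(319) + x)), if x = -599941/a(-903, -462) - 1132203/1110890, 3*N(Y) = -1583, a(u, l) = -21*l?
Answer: -66278573847675/106120595803484 ≈ -0.62456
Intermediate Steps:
N(Y) = -1583/3 (N(Y) = (⅓)*(-1583) = -1583/3)
x = -1399696469/22268295 (x = -599941/((-21*(-462))) - 1132203/1110890 = -599941/9702 - 1132203*1/1110890 = -599941*1/9702 - 1132203/1110890 = -599941/9702 - 1132203/1110890 = -1399696469/22268295 ≈ -62.856)
((-519991 - (533 + 390)*(-299)) + 3220379)/(-4764956 + (N(319) + x)) = ((-519991 - (533 + 390)*(-299)) + 3220379)/(-4764956 + (-1583/3 - 1399696469/22268295)) = ((-519991 - 923*(-299)) + 3220379)/(-4764956 - 13149933464/22268295) = ((-519991 - 1*(-275977)) + 3220379)/(-106120595803484/22268295) = ((-519991 + 275977) + 3220379)*(-22268295/106120595803484) = (-244014 + 3220379)*(-22268295/106120595803484) = 2976365*(-22268295/106120595803484) = -66278573847675/106120595803484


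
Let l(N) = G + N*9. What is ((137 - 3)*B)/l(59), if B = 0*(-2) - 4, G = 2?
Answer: -536/533 ≈ -1.0056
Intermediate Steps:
B = -4 (B = 0 - 4 = -4)
l(N) = 2 + 9*N (l(N) = 2 + N*9 = 2 + 9*N)
((137 - 3)*B)/l(59) = ((137 - 3)*(-4))/(2 + 9*59) = (134*(-4))/(2 + 531) = -536/533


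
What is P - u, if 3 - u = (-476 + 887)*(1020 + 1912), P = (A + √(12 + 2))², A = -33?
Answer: 1206152 - 66*√14 ≈ 1.2059e+6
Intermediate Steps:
P = (-33 + √14)² (P = (-33 + √(12 + 2))² = (-33 + √14)² ≈ 856.05)
u = -1205049 (u = 3 - (-476 + 887)*(1020 + 1912) = 3 - 411*2932 = 3 - 1*1205052 = 3 - 1205052 = -1205049)
P - u = (33 - √14)² - 1*(-1205049) = (33 - √14)² + 1205049 = 1205049 + (33 - √14)²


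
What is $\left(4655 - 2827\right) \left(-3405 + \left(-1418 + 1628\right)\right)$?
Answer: $-5840460$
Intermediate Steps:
$\left(4655 - 2827\right) \left(-3405 + \left(-1418 + 1628\right)\right) = 1828 \left(-3405 + 210\right) = 1828 \left(-3195\right) = -5840460$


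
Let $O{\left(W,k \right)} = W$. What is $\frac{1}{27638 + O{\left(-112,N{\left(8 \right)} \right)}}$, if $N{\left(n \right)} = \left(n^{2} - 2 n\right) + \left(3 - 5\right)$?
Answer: $\frac{1}{27526} \approx 3.6329 \cdot 10^{-5}$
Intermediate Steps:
$N{\left(n \right)} = -2 + n^{2} - 2 n$ ($N{\left(n \right)} = \left(n^{2} - 2 n\right) + \left(3 - 5\right) = \left(n^{2} - 2 n\right) - 2 = -2 + n^{2} - 2 n$)
$\frac{1}{27638 + O{\left(-112,N{\left(8 \right)} \right)}} = \frac{1}{27638 - 112} = \frac{1}{27526}$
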